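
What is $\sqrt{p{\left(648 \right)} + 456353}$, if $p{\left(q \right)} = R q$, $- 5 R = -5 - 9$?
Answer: $\frac{\sqrt{11454185}}{5} \approx 676.88$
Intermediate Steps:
$R = \frac{14}{5}$ ($R = - \frac{-5 - 9}{5} = \left(- \frac{1}{5}\right) \left(-14\right) = \frac{14}{5} \approx 2.8$)
$p{\left(q \right)} = \frac{14 q}{5}$
$\sqrt{p{\left(648 \right)} + 456353} = \sqrt{\frac{14}{5} \cdot 648 + 456353} = \sqrt{\frac{9072}{5} + 456353} = \sqrt{\frac{2290837}{5}} = \frac{\sqrt{11454185}}{5}$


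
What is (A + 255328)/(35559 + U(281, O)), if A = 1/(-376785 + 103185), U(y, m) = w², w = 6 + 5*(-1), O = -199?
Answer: 9979677257/1389888000 ≈ 7.1802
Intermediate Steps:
w = 1 (w = 6 - 5 = 1)
U(y, m) = 1 (U(y, m) = 1² = 1)
A = -1/273600 (A = 1/(-273600) = -1/273600 ≈ -3.6550e-6)
(A + 255328)/(35559 + U(281, O)) = (-1/273600 + 255328)/(35559 + 1) = (69857740799/273600)/35560 = (69857740799/273600)*(1/35560) = 9979677257/1389888000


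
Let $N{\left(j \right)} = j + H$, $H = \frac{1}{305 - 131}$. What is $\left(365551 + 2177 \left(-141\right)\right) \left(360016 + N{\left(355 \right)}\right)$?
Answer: $\frac{1837055347835}{87} \approx 2.1116 \cdot 10^{10}$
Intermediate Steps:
$H = \frac{1}{174} \approx 0.0057471$
$N{\left(j \right)} = \frac{1}{174} + j$ ($N{\left(j \right)} = j + \frac{1}{174} = \frac{1}{174} + j$)
$\left(365551 + 2177 \left(-141\right)\right) \left(360016 + N{\left(355 \right)}\right) = \left(365551 + 2177 \left(-141\right)\right) \left(360016 + \left(\frac{1}{174} + 355\right)\right) = \left(365551 - 306957\right) \left(360016 + \frac{61771}{174}\right) = 58594 \cdot \frac{62704555}{174} = \frac{1837055347835}{87}$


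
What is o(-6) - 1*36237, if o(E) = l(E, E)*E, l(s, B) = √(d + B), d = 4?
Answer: -36237 - 6*I*√2 ≈ -36237.0 - 8.4853*I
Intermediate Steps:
l(s, B) = √(4 + B)
o(E) = E*√(4 + E) (o(E) = √(4 + E)*E = E*√(4 + E))
o(-6) - 1*36237 = -6*√(4 - 6) - 1*36237 = -6*I*√2 - 36237 = -36237 - 6*I*√2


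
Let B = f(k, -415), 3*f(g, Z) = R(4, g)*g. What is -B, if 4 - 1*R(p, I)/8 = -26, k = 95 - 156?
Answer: 4880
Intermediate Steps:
k = -61
R(p, I) = 240 (R(p, I) = 32 - 8*(-26) = 32 + 208 = 240)
f(g, Z) = 80*g (f(g, Z) = (240*g)/3 = 80*g)
B = -4880 (B = 80*(-61) = -4880)
-B = -1*(-4880) = 4880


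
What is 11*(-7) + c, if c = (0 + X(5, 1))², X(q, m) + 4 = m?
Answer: -68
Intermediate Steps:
X(q, m) = -4 + m
c = 9 (c = (0 + (-4 + 1))² = (0 - 3)² = (-3)² = 9)
11*(-7) + c = 11*(-7) + 9 = -77 + 9 = -68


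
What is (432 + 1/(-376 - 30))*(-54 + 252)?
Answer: 17363709/203 ≈ 85536.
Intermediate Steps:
(432 + 1/(-376 - 30))*(-54 + 252) = (432 + 1/(-406))*198 = (432 - 1/406)*198 = (175391/406)*198 = 17363709/203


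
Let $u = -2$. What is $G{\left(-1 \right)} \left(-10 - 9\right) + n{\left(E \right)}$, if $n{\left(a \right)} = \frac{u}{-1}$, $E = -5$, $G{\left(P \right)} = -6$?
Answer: $116$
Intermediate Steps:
$n{\left(a \right)} = 2$ ($n{\left(a \right)} = - \frac{2}{-1} = \left(-2\right) \left(-1\right) = 2$)
$G{\left(-1 \right)} \left(-10 - 9\right) + n{\left(E \right)} = - 6 \left(-10 - 9\right) + 2 = \left(-6\right) \left(-19\right) + 2 = 114 + 2 = 116$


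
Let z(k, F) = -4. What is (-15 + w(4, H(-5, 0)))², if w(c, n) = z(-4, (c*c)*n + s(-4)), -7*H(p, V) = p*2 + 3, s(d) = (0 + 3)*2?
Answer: 361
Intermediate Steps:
s(d) = 6 (s(d) = 3*2 = 6)
H(p, V) = -3/7 - 2*p/7 (H(p, V) = -(p*2 + 3)/7 = -(2*p + 3)/7 = -(3 + 2*p)/7 = -3/7 - 2*p/7)
w(c, n) = -4
(-15 + w(4, H(-5, 0)))² = (-15 - 4)² = (-19)² = 361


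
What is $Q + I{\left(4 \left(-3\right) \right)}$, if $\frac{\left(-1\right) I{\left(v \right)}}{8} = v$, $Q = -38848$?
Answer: $-38752$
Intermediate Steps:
$I{\left(v \right)} = - 8 v$
$Q + I{\left(4 \left(-3\right) \right)} = -38848 - 8 \cdot 4 \left(-3\right) = -38848 - -96 = -38848 + 96 = -38752$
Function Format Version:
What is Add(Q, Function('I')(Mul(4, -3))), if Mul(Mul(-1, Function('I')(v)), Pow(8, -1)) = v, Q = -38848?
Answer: -38752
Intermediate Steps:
Function('I')(v) = Mul(-8, v)
Add(Q, Function('I')(Mul(4, -3))) = Add(-38848, Mul(-8, Mul(4, -3))) = Add(-38848, Mul(-8, -12)) = Add(-38848, 96) = -38752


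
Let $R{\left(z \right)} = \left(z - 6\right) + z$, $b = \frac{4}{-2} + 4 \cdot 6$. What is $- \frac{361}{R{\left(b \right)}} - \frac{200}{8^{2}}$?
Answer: $- \frac{101}{8} \approx -12.625$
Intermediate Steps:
$b = 22$ ($b = 4 \left(- \frac{1}{2}\right) + 24 = -2 + 24 = 22$)
$R{\left(z \right)} = -6 + 2 z$ ($R{\left(z \right)} = \left(-6 + z\right) + z = -6 + 2 z$)
$- \frac{361}{R{\left(b \right)}} - \frac{200}{8^{2}} = - \frac{361}{-6 + 2 \cdot 22} - \frac{200}{8^{2}} = - \frac{361}{-6 + 44} - \frac{200}{64} = - \frac{361}{38} - \frac{25}{8} = \left(-361\right) \frac{1}{38} - \frac{25}{8} = - \frac{19}{2} - \frac{25}{8} = - \frac{101}{8}$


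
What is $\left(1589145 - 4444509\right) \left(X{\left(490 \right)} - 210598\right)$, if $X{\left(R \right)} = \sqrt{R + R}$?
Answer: $601333947672 - 39975096 \sqrt{5} \approx 6.0125 \cdot 10^{11}$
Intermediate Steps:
$X{\left(R \right)} = \sqrt{2} \sqrt{R}$ ($X{\left(R \right)} = \sqrt{2 R} = \sqrt{2} \sqrt{R}$)
$\left(1589145 - 4444509\right) \left(X{\left(490 \right)} - 210598\right) = \left(1589145 - 4444509\right) \left(\sqrt{2} \sqrt{490} - 210598\right) = - 2855364 \left(\sqrt{2} \cdot 7 \sqrt{10} - 210598\right) = - 2855364 \left(14 \sqrt{5} - 210598\right) = - 2855364 \left(-210598 + 14 \sqrt{5}\right) = 601333947672 - 39975096 \sqrt{5}$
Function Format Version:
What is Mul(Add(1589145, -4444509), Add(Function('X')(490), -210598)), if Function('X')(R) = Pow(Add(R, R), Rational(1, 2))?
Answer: Add(601333947672, Mul(-39975096, Pow(5, Rational(1, 2)))) ≈ 6.0125e+11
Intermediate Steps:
Function('X')(R) = Mul(Pow(2, Rational(1, 2)), Pow(R, Rational(1, 2))) (Function('X')(R) = Pow(Mul(2, R), Rational(1, 2)) = Mul(Pow(2, Rational(1, 2)), Pow(R, Rational(1, 2))))
Mul(Add(1589145, -4444509), Add(Function('X')(490), -210598)) = Mul(Add(1589145, -4444509), Add(Mul(Pow(2, Rational(1, 2)), Pow(490, Rational(1, 2))), -210598)) = Mul(-2855364, Add(Mul(Pow(2, Rational(1, 2)), Mul(7, Pow(10, Rational(1, 2)))), -210598)) = Mul(-2855364, Add(Mul(14, Pow(5, Rational(1, 2))), -210598)) = Mul(-2855364, Add(-210598, Mul(14, Pow(5, Rational(1, 2))))) = Add(601333947672, Mul(-39975096, Pow(5, Rational(1, 2))))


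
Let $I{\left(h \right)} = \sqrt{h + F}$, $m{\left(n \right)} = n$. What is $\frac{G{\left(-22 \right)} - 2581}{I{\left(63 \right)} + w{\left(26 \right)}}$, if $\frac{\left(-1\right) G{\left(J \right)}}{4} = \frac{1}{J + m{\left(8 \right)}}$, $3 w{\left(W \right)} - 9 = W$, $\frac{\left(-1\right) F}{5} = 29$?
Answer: $- \frac{270975}{1963} + \frac{162585 i \sqrt{82}}{13741} \approx -138.04 + 107.14 i$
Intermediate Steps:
$F = -145$ ($F = \left(-5\right) 29 = -145$)
$w{\left(W \right)} = 3 + \frac{W}{3}$
$I{\left(h \right)} = \sqrt{-145 + h}$ ($I{\left(h \right)} = \sqrt{h - 145} = \sqrt{-145 + h}$)
$G{\left(J \right)} = - \frac{4}{8 + J}$ ($G{\left(J \right)} = - \frac{4}{J + 8} = - \frac{4}{8 + J}$)
$\frac{G{\left(-22 \right)} - 2581}{I{\left(63 \right)} + w{\left(26 \right)}} = \frac{- \frac{4}{8 - 22} - 2581}{\sqrt{-145 + 63} + \left(3 + \frac{1}{3} \cdot 26\right)} = \frac{- \frac{4}{-14} - 2581}{\sqrt{-82} + \left(3 + \frac{26}{3}\right)} = \frac{\left(-4\right) \left(- \frac{1}{14}\right) - 2581}{i \sqrt{82} + \frac{35}{3}} = \frac{\frac{2}{7} - 2581}{\frac{35}{3} + i \sqrt{82}} = - \frac{18065}{7 \left(\frac{35}{3} + i \sqrt{82}\right)}$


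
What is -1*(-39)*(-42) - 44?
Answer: -1682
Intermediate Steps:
-1*(-39)*(-42) - 44 = 39*(-42) - 44 = -1638 - 44 = -1682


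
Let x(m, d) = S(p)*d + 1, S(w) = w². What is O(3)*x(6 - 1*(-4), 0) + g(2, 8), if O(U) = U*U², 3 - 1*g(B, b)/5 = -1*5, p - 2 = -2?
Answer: 67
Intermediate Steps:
p = 0 (p = 2 - 2 = 0)
g(B, b) = 40 (g(B, b) = 15 - (-5)*5 = 15 - 5*(-5) = 15 + 25 = 40)
O(U) = U³
x(m, d) = 1 (x(m, d) = 0²*d + 1 = 0*d + 1 = 0 + 1 = 1)
O(3)*x(6 - 1*(-4), 0) + g(2, 8) = 3³*1 + 40 = 27*1 + 40 = 27 + 40 = 67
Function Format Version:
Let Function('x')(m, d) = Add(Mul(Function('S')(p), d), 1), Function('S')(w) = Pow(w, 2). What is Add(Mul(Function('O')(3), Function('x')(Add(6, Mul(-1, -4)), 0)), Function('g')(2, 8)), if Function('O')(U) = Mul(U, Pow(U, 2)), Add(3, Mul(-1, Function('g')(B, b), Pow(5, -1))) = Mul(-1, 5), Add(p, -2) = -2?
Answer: 67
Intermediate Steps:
p = 0 (p = Add(2, -2) = 0)
Function('g')(B, b) = 40 (Function('g')(B, b) = Add(15, Mul(-5, Mul(-1, 5))) = Add(15, Mul(-5, -5)) = Add(15, 25) = 40)
Function('O')(U) = Pow(U, 3)
Function('x')(m, d) = 1 (Function('x')(m, d) = Add(Mul(Pow(0, 2), d), 1) = Add(Mul(0, d), 1) = Add(0, 1) = 1)
Add(Mul(Function('O')(3), Function('x')(Add(6, Mul(-1, -4)), 0)), Function('g')(2, 8)) = Add(Mul(Pow(3, 3), 1), 40) = Add(Mul(27, 1), 40) = Add(27, 40) = 67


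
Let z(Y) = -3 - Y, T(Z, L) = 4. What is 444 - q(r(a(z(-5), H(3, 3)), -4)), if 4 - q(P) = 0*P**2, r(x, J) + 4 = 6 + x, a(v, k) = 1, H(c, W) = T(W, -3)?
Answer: 440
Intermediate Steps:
H(c, W) = 4
r(x, J) = 2 + x (r(x, J) = -4 + (6 + x) = 2 + x)
q(P) = 4 (q(P) = 4 - 0*P**2 = 4 - 1*0 = 4 + 0 = 4)
444 - q(r(a(z(-5), H(3, 3)), -4)) = 444 - 1*4 = 444 - 4 = 440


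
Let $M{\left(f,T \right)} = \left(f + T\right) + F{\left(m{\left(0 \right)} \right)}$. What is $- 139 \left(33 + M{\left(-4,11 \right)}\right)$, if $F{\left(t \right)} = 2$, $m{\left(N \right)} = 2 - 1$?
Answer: $-5838$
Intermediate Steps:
$m{\left(N \right)} = 1$
$M{\left(f,T \right)} = 2 + T + f$ ($M{\left(f,T \right)} = \left(f + T\right) + 2 = \left(T + f\right) + 2 = 2 + T + f$)
$- 139 \left(33 + M{\left(-4,11 \right)}\right) = - 139 \left(33 + \left(2 + 11 - 4\right)\right) = - 139 \left(33 + 9\right) = \left(-139\right) 42 = -5838$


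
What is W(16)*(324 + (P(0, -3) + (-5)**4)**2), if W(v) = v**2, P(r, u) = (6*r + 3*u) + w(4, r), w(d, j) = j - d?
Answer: 95966208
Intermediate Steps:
P(r, u) = -4 + 3*u + 7*r (P(r, u) = (6*r + 3*u) + (r - 1*4) = (3*u + 6*r) + (r - 4) = (3*u + 6*r) + (-4 + r) = -4 + 3*u + 7*r)
W(16)*(324 + (P(0, -3) + (-5)**4)**2) = 16**2*(324 + ((-4 + 3*(-3) + 7*0) + (-5)**4)**2) = 256*(324 + ((-4 - 9 + 0) + 625)**2) = 256*(324 + (-13 + 625)**2) = 256*(324 + 612**2) = 256*(324 + 374544) = 256*374868 = 95966208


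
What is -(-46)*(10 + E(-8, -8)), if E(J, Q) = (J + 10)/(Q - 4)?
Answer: 1357/3 ≈ 452.33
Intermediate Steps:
E(J, Q) = (10 + J)/(-4 + Q)
-(-46)*(10 + E(-8, -8)) = -(-46)*(10 + (10 - 8)/(-4 - 8)) = -(-46)*(10 + 2/(-12)) = -(-46)*(10 - 1/12*2) = -(-46)*(10 - ⅙) = -(-46)*59/6 = -1*(-1357/3) = 1357/3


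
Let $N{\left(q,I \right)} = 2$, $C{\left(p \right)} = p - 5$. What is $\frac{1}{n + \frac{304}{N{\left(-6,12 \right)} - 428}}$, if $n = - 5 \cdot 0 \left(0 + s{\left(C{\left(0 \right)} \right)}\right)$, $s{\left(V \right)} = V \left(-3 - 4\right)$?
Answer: $- \frac{213}{152} \approx -1.4013$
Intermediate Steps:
$C{\left(p \right)} = -5 + p$
$s{\left(V \right)} = - 7 V$ ($s{\left(V \right)} = V \left(-7\right) = - 7 V$)
$n = 0$ ($n = - 5 \cdot 0 \left(0 - 7 \left(-5 + 0\right)\right) = - 5 \cdot 0 \left(0 - -35\right) = - 5 \cdot 0 \left(0 + 35\right) = - 5 \cdot 0 \cdot 35 = \left(-5\right) 0 = 0$)
$\frac{1}{n + \frac{304}{N{\left(-6,12 \right)} - 428}} = \frac{1}{0 + \frac{304}{2 - 428}} = \frac{1}{0 + \frac{304}{-426}} = \frac{1}{0 + 304 \left(- \frac{1}{426}\right)} = \frac{1}{0 - \frac{152}{213}} = \frac{1}{- \frac{152}{213}} = - \frac{213}{152}$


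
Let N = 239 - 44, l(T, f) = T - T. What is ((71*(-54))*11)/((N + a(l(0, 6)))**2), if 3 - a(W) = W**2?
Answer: -71/66 ≈ -1.0758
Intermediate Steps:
l(T, f) = 0
a(W) = 3 - W**2
N = 195
((71*(-54))*11)/((N + a(l(0, 6)))**2) = ((71*(-54))*11)/((195 + (3 - 1*0**2))**2) = (-3834*11)/((195 + (3 - 1*0))**2) = -42174/(195 + (3 + 0))**2 = -42174/(195 + 3)**2 = -42174/(198**2) = -42174/39204 = -42174*1/39204 = -71/66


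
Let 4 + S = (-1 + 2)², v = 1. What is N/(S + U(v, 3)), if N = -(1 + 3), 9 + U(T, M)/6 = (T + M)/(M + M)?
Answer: 4/53 ≈ 0.075472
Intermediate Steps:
U(T, M) = -54 + 3*(M + T)/M (U(T, M) = -54 + 6*((T + M)/(M + M)) = -54 + 6*((M + T)/((2*M))) = -54 + 6*((M + T)*(1/(2*M))) = -54 + 6*((M + T)/(2*M)) = -54 + 3*(M + T)/M)
S = -3 (S = -4 + (-1 + 2)² = -4 + 1² = -4 + 1 = -3)
N = -4 (N = -1*4 = -4)
N/(S + U(v, 3)) = -4/(-3 + (-51 + 3*1/3)) = -4/(-3 + (-51 + 3*1*(⅓))) = -4/(-3 + (-51 + 1)) = -4/(-3 - 50) = -4/(-53) = -4*(-1/53) = 4/53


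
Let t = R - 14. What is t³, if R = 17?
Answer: 27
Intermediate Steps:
t = 3 (t = 17 - 14 = 3)
t³ = 3³ = 27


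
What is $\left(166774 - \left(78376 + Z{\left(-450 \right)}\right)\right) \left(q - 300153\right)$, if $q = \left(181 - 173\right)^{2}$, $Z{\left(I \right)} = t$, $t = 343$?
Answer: $-26424336895$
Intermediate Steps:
$Z{\left(I \right)} = 343$
$q = 64$ ($q = 8^{2} = 64$)
$\left(166774 - \left(78376 + Z{\left(-450 \right)}\right)\right) \left(q - 300153\right) = \left(166774 - 78719\right) \left(64 - 300153\right) = \left(166774 - 78719\right) \left(-300089\right) = 88055 \left(-300089\right) = -26424336895$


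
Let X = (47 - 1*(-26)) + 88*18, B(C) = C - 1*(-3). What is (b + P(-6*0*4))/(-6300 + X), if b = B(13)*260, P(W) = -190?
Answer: -3970/4643 ≈ -0.85505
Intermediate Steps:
B(C) = 3 + C (B(C) = C + 3 = 3 + C)
X = 1657 (X = (47 + 26) + 1584 = 73 + 1584 = 1657)
b = 4160 (b = (3 + 13)*260 = 16*260 = 4160)
(b + P(-6*0*4))/(-6300 + X) = (4160 - 190)/(-6300 + 1657) = 3970/(-4643) = 3970*(-1/4643) = -3970/4643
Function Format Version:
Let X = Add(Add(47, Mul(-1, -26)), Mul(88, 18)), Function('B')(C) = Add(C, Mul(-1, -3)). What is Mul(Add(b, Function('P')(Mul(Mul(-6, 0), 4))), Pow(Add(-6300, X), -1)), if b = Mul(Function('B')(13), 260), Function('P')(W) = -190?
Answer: Rational(-3970, 4643) ≈ -0.85505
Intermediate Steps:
Function('B')(C) = Add(3, C) (Function('B')(C) = Add(C, 3) = Add(3, C))
X = 1657 (X = Add(Add(47, 26), 1584) = Add(73, 1584) = 1657)
b = 4160 (b = Mul(Add(3, 13), 260) = Mul(16, 260) = 4160)
Mul(Add(b, Function('P')(Mul(Mul(-6, 0), 4))), Pow(Add(-6300, X), -1)) = Mul(Add(4160, -190), Pow(Add(-6300, 1657), -1)) = Mul(3970, Pow(-4643, -1)) = Mul(3970, Rational(-1, 4643)) = Rational(-3970, 4643)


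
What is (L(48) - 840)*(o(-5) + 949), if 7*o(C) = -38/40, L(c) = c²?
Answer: 48619806/35 ≈ 1.3891e+6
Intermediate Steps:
o(C) = -19/140 (o(C) = (-38/40)/7 = (-38*1/40)/7 = (⅐)*(-19/20) = -19/140)
(L(48) - 840)*(o(-5) + 949) = (48² - 840)*(-19/140 + 949) = (2304 - 840)*(132841/140) = 1464*(132841/140) = 48619806/35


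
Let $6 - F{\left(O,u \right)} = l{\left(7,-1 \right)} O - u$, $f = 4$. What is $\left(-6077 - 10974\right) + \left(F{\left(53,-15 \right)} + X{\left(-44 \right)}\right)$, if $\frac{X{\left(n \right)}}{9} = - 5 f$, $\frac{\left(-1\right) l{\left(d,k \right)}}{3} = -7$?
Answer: $-18353$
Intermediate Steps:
$l{\left(d,k \right)} = 21$ ($l{\left(d,k \right)} = \left(-3\right) \left(-7\right) = 21$)
$X{\left(n \right)} = -180$ ($X{\left(n \right)} = 9 \left(\left(-5\right) 4\right) = 9 \left(-20\right) = -180$)
$F{\left(O,u \right)} = 6 + u - 21 O$ ($F{\left(O,u \right)} = 6 - \left(21 O - u\right) = 6 - \left(- u + 21 O\right) = 6 + u - 21 O$)
$\left(-6077 - 10974\right) + \left(F{\left(53,-15 \right)} + X{\left(-44 \right)}\right) = \left(-6077 - 10974\right) - 1302 = -17051 - 1302 = -18353$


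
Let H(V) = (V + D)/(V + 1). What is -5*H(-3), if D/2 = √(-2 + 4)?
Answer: -15/2 + 5*√2 ≈ -0.42893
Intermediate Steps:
D = 2*√2 (D = 2*√(-2 + 4) = 2*√2 ≈ 2.8284)
H(V) = (V + 2*√2)/(1 + V) (H(V) = (V + 2*√2)/(V + 1) = (V + 2*√2)/(1 + V))
-5*H(-3) = -5*(-3 + 2*√2)/(1 - 3) = -5*(-3 + 2*√2)/(-2) = -(-5)*(-3 + 2*√2)/2 = -5*(3/2 - √2) = -15/2 + 5*√2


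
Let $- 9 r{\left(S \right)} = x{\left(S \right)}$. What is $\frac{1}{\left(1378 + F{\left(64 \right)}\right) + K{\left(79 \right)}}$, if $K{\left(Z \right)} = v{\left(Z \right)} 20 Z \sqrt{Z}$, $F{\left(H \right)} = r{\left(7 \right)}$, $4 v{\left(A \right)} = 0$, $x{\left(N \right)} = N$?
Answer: $\frac{9}{12395} \approx 0.0007261$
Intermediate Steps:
$v{\left(A \right)} = 0$ ($v{\left(A \right)} = \frac{1}{4} \cdot 0 = 0$)
$r{\left(S \right)} = - \frac{S}{9}$
$F{\left(H \right)} = - \frac{7}{9}$ ($F{\left(H \right)} = \left(- \frac{1}{9}\right) 7 = - \frac{7}{9}$)
$K{\left(Z \right)} = 0$ ($K{\left(Z \right)} = 0 \cdot 20 Z \sqrt{Z} = 0 \sqrt{Z} = 0$)
$\frac{1}{\left(1378 + F{\left(64 \right)}\right) + K{\left(79 \right)}} = \frac{1}{\left(1378 - \frac{7}{9}\right) + 0} = \frac{1}{\frac{12395}{9} + 0} = \frac{1}{\frac{12395}{9}} = \frac{9}{12395}$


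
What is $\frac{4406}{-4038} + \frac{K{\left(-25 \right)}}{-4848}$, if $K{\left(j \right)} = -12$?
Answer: $- \frac{887993}{815676} \approx -1.0887$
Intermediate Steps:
$\frac{4406}{-4038} + \frac{K{\left(-25 \right)}}{-4848} = \frac{4406}{-4038} - \frac{12}{-4848} = 4406 \left(- \frac{1}{4038}\right) - - \frac{1}{404} = - \frac{2203}{2019} + \frac{1}{404} = - \frac{887993}{815676}$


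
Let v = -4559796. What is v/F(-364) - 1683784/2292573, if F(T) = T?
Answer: 2613263074433/208624143 ≈ 12526.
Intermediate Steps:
v/F(-364) - 1683784/2292573 = -4559796/(-364) - 1683784/2292573 = -4559796*(-1/364) - 1683784*1/2292573 = 1139949/91 - 1683784/2292573 = 2613263074433/208624143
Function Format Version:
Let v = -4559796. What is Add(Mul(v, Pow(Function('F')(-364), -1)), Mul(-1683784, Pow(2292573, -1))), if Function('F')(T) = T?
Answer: Rational(2613263074433, 208624143) ≈ 12526.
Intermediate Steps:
Add(Mul(v, Pow(Function('F')(-364), -1)), Mul(-1683784, Pow(2292573, -1))) = Add(Mul(-4559796, Pow(-364, -1)), Mul(-1683784, Pow(2292573, -1))) = Add(Mul(-4559796, Rational(-1, 364)), Mul(-1683784, Rational(1, 2292573))) = Add(Rational(1139949, 91), Rational(-1683784, 2292573)) = Rational(2613263074433, 208624143)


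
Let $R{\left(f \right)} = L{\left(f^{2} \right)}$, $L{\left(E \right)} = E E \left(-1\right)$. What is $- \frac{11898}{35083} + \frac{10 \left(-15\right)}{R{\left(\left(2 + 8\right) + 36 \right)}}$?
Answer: $- \frac{26633754519}{78541294424} \approx -0.33911$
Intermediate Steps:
$L{\left(E \right)} = - E^{2}$ ($L{\left(E \right)} = E^{2} \left(-1\right) = - E^{2}$)
$R{\left(f \right)} = - f^{4}$ ($R{\left(f \right)} = - \left(f^{2}\right)^{2} = - f^{4}$)
$- \frac{11898}{35083} + \frac{10 \left(-15\right)}{R{\left(\left(2 + 8\right) + 36 \right)}} = - \frac{11898}{35083} + \frac{10 \left(-15\right)}{\left(-1\right) \left(\left(2 + 8\right) + 36\right)^{4}} = \left(-11898\right) \frac{1}{35083} - \frac{150}{\left(-1\right) \left(10 + 36\right)^{4}} = - \frac{11898}{35083} - \frac{150}{\left(-1\right) 46^{4}} = - \frac{11898}{35083} - \frac{150}{\left(-1\right) 4477456} = - \frac{11898}{35083} - \frac{150}{-4477456} = - \frac{11898}{35083} - - \frac{75}{2238728} = - \frac{11898}{35083} + \frac{75}{2238728} = - \frac{26633754519}{78541294424}$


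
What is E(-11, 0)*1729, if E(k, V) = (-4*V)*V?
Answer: 0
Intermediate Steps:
E(k, V) = -4*V²
E(-11, 0)*1729 = -4*0²*1729 = -4*0*1729 = 0*1729 = 0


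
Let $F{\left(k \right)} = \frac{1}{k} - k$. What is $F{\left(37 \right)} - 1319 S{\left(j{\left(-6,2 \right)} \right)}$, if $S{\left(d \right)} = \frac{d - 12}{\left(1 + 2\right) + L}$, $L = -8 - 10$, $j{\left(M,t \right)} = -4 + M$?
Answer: $- \frac{1094186}{555} \approx -1971.5$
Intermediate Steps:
$L = -18$
$S{\left(d \right)} = \frac{4}{5} - \frac{d}{15}$ ($S{\left(d \right)} = \frac{d - 12}{\left(1 + 2\right) - 18} = \frac{-12 + d}{3 - 18} = \frac{-12 + d}{-15} = \left(-12 + d\right) \left(- \frac{1}{15}\right) = \frac{4}{5} - \frac{d}{15}$)
$F{\left(37 \right)} - 1319 S{\left(j{\left(-6,2 \right)} \right)} = \left(\frac{1}{37} - 37\right) - 1319 \left(\frac{4}{5} - \frac{-4 - 6}{15}\right) = \left(\frac{1}{37} - 37\right) - 1319 \left(\frac{4}{5} - - \frac{2}{3}\right) = - \frac{1368}{37} - 1319 \left(\frac{4}{5} + \frac{2}{3}\right) = - \frac{1368}{37} - \frac{29018}{15} = - \frac{1094186}{555}$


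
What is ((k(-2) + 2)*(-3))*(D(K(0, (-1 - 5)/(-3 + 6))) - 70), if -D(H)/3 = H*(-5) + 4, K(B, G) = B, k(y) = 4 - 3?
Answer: 738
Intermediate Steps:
k(y) = 1
D(H) = -12 + 15*H (D(H) = -3*(H*(-5) + 4) = -3*(-5*H + 4) = -3*(4 - 5*H) = -12 + 15*H)
((k(-2) + 2)*(-3))*(D(K(0, (-1 - 5)/(-3 + 6))) - 70) = ((1 + 2)*(-3))*((-12 + 15*0) - 70) = (3*(-3))*((-12 + 0) - 70) = -9*(-12 - 70) = -9*(-82) = 738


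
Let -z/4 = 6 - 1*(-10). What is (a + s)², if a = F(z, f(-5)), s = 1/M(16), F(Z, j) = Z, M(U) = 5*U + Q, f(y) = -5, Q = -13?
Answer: 18378369/4489 ≈ 4094.1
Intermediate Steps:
M(U) = -13 + 5*U (M(U) = 5*U - 13 = -13 + 5*U)
z = -64 (z = -4*(6 - 1*(-10)) = -4*(6 + 10) = -4*16 = -64)
s = 1/67 (s = 1/(-13 + 5*16) = 1/(-13 + 80) = 1/67 ≈ 0.014925)
a = -64
(a + s)² = (-64 + 1/67)² = (-4287/67)² = 18378369/4489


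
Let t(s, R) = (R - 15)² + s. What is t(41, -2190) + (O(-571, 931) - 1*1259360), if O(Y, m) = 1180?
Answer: 3603886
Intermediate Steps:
t(s, R) = s + (-15 + R)² (t(s, R) = (-15 + R)² + s = s + (-15 + R)²)
t(41, -2190) + (O(-571, 931) - 1*1259360) = (41 + (-15 - 2190)²) + (1180 - 1*1259360) = (41 + (-2205)²) + (1180 - 1259360) = (41 + 4862025) - 1258180 = 4862066 - 1258180 = 3603886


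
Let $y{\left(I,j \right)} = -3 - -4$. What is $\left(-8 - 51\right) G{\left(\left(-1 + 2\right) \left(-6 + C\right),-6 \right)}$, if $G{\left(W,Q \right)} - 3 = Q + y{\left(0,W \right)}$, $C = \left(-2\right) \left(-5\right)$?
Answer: $118$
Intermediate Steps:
$y{\left(I,j \right)} = 1$ ($y{\left(I,j \right)} = -3 + 4 = 1$)
$C = 10$
$G{\left(W,Q \right)} = 4 + Q$ ($G{\left(W,Q \right)} = 3 + \left(Q + 1\right) = 3 + \left(1 + Q\right) = 4 + Q$)
$\left(-8 - 51\right) G{\left(\left(-1 + 2\right) \left(-6 + C\right),-6 \right)} = \left(-8 - 51\right) \left(4 - 6\right) = \left(-59\right) \left(-2\right) = 118$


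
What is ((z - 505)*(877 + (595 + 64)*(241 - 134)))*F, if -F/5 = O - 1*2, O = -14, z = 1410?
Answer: 5168636000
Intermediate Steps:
F = 80 (F = -5*(-14 - 1*2) = -5*(-14 - 2) = -5*(-16) = 80)
((z - 505)*(877 + (595 + 64)*(241 - 134)))*F = ((1410 - 505)*(877 + (595 + 64)*(241 - 134)))*80 = (905*(877 + 659*107))*80 = (905*(877 + 70513))*80 = (905*71390)*80 = 64607950*80 = 5168636000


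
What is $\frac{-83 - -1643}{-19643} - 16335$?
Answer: $- \frac{24682305}{1511} \approx -16335.0$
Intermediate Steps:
$\frac{-83 - -1643}{-19643} - 16335 = \left(-83 + 1643\right) \left(- \frac{1}{19643}\right) - 16335 = 1560 \left(- \frac{1}{19643}\right) - 16335 = - \frac{120}{1511} - 16335 = - \frac{24682305}{1511}$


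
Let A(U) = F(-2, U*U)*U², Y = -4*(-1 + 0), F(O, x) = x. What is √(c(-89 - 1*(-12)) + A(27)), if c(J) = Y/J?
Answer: √3150913381/77 ≈ 729.00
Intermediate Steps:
Y = 4 (Y = -4*(-1) = 4)
A(U) = U⁴ (A(U) = (U*U)*U² = U²*U² = U⁴)
c(J) = 4/J
√(c(-89 - 1*(-12)) + A(27)) = √(4/(-89 - 1*(-12)) + 27⁴) = √(4/(-89 + 12) + 531441) = √(4/(-77) + 531441) = √(4*(-1/77) + 531441) = √(-4/77 + 531441) = √(40920953/77) = √3150913381/77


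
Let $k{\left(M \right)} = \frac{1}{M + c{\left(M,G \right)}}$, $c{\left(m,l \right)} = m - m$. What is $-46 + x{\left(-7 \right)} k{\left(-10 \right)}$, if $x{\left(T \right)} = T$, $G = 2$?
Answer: $- \frac{453}{10} \approx -45.3$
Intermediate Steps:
$c{\left(m,l \right)} = 0$
$k{\left(M \right)} = \frac{1}{M}$ ($k{\left(M \right)} = \frac{1}{M + 0} = \frac{1}{M}$)
$-46 + x{\left(-7 \right)} k{\left(-10 \right)} = -46 - \frac{7}{-10} = -46 - - \frac{7}{10} = -46 + \frac{7}{10} = - \frac{453}{10}$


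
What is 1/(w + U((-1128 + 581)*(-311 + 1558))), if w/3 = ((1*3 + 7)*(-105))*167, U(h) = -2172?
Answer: -1/528222 ≈ -1.8931e-6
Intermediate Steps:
w = -526050 (w = 3*(((1*3 + 7)*(-105))*167) = 3*(((3 + 7)*(-105))*167) = 3*((10*(-105))*167) = 3*(-1050*167) = 3*(-175350) = -526050)
1/(w + U((-1128 + 581)*(-311 + 1558))) = 1/(-526050 - 2172) = 1/(-528222) = -1/528222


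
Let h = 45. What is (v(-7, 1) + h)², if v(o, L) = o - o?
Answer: 2025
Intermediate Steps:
v(o, L) = 0
(v(-7, 1) + h)² = (0 + 45)² = 45² = 2025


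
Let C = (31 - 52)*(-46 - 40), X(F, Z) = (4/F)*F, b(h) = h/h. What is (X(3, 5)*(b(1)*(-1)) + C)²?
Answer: 3247204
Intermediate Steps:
b(h) = 1
X(F, Z) = 4
C = 1806 (C = -21*(-86) = 1806)
(X(3, 5)*(b(1)*(-1)) + C)² = (4*(1*(-1)) + 1806)² = (4*(-1) + 1806)² = (-4 + 1806)² = 1802² = 3247204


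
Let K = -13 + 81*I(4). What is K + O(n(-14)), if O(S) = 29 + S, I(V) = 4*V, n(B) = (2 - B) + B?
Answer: 1314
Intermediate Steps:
n(B) = 2
K = 1283 (K = -13 + 81*(4*4) = -13 + 81*16 = -13 + 1296 = 1283)
K + O(n(-14)) = 1283 + (29 + 2) = 1283 + 31 = 1314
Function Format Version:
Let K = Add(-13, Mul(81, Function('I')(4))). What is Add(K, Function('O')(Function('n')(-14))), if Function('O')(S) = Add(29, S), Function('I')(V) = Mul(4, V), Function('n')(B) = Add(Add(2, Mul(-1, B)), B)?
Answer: 1314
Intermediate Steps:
Function('n')(B) = 2
K = 1283 (K = Add(-13, Mul(81, Mul(4, 4))) = Add(-13, Mul(81, 16)) = Add(-13, 1296) = 1283)
Add(K, Function('O')(Function('n')(-14))) = Add(1283, Add(29, 2)) = Add(1283, 31) = 1314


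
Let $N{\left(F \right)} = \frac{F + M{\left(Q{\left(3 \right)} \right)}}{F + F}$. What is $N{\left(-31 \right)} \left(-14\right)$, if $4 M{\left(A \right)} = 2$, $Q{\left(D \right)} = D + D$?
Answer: $- \frac{427}{62} \approx -6.8871$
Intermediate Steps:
$Q{\left(D \right)} = 2 D$
$M{\left(A \right)} = \frac{1}{2}$ ($M{\left(A \right)} = \frac{1}{4} \cdot 2 = \frac{1}{2}$)
$N{\left(F \right)} = \frac{\frac{1}{2} + F}{2 F}$ ($N{\left(F \right)} = \frac{F + \frac{1}{2}}{F + F} = \frac{\frac{1}{2} + F}{2 F}$)
$N{\left(-31 \right)} \left(-14\right) = \frac{1 + 2 \left(-31\right)}{4 \left(-31\right)} \left(-14\right) = \frac{1}{4} \left(- \frac{1}{31}\right) \left(1 - 62\right) \left(-14\right) = \frac{1}{4} \left(- \frac{1}{31}\right) \left(-61\right) \left(-14\right) = \frac{61}{124} \left(-14\right) = - \frac{427}{62}$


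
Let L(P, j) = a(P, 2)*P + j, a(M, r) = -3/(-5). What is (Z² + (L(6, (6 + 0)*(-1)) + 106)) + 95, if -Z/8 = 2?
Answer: 2273/5 ≈ 454.60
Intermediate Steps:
Z = -16 (Z = -8*2 = -16)
a(M, r) = ⅗ (a(M, r) = -3*(-⅕) = ⅗)
L(P, j) = j + 3*P/5 (L(P, j) = 3*P/5 + j = j + 3*P/5)
(Z² + (L(6, (6 + 0)*(-1)) + 106)) + 95 = ((-16)² + (((6 + 0)*(-1) + (⅗)*6) + 106)) + 95 = (256 + ((6*(-1) + 18/5) + 106)) + 95 = (256 + ((-6 + 18/5) + 106)) + 95 = (256 + (-12/5 + 106)) + 95 = (256 + 518/5) + 95 = 1798/5 + 95 = 2273/5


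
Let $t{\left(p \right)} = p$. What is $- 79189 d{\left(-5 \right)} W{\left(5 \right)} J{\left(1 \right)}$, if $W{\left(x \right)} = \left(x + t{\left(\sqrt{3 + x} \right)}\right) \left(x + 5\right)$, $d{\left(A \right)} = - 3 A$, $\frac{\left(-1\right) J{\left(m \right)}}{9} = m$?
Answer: $534525750 + 213810300 \sqrt{2} \approx 8.369 \cdot 10^{8}$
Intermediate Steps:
$J{\left(m \right)} = - 9 m$
$W{\left(x \right)} = \left(5 + x\right) \left(x + \sqrt{3 + x}\right)$ ($W{\left(x \right)} = \left(x + \sqrt{3 + x}\right) \left(x + 5\right) = \left(x + \sqrt{3 + x}\right) \left(5 + x\right) = \left(5 + x\right) \left(x + \sqrt{3 + x}\right)$)
$- 79189 d{\left(-5 \right)} W{\left(5 \right)} J{\left(1 \right)} = - 79189 \left(-3\right) \left(-5\right) \left(5^{2} + 5 \cdot 5 + 5 \sqrt{3 + 5} + 5 \sqrt{3 + 5}\right) \left(\left(-9\right) 1\right) = - 79189 \cdot 15 \left(25 + 25 + 5 \sqrt{8} + 5 \sqrt{8}\right) \left(-9\right) = - 79189 \cdot 15 \left(25 + 25 + 5 \cdot 2 \sqrt{2} + 5 \cdot 2 \sqrt{2}\right) \left(-9\right) = - 79189 \cdot 15 \left(25 + 25 + 10 \sqrt{2} + 10 \sqrt{2}\right) \left(-9\right) = - 79189 \cdot 15 \left(50 + 20 \sqrt{2}\right) \left(-9\right) = - 79189 \left(750 + 300 \sqrt{2}\right) \left(-9\right) = - 79189 \left(-6750 - 2700 \sqrt{2}\right) = 534525750 + 213810300 \sqrt{2}$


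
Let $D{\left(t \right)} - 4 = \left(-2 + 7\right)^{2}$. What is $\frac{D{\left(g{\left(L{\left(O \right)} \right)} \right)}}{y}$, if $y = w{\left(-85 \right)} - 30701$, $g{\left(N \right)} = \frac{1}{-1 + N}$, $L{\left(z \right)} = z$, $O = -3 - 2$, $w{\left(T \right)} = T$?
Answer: $- \frac{29}{30786} \approx -0.00094199$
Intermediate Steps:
$O = -5$ ($O = -3 - 2 = -5$)
$D{\left(t \right)} = 29$ ($D{\left(t \right)} = 4 + \left(-2 + 7\right)^{2} = 4 + 5^{2} = 4 + 25 = 29$)
$y = -30786$ ($y = -85 - 30701 = -30786$)
$\frac{D{\left(g{\left(L{\left(O \right)} \right)} \right)}}{y} = \frac{29}{-30786} = 29 \left(- \frac{1}{30786}\right) = - \frac{29}{30786}$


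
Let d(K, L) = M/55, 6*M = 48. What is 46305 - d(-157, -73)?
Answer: 2546767/55 ≈ 46305.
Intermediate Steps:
M = 8 (M = (1/6)*48 = 8)
d(K, L) = 8/55
46305 - d(-157, -73) = 46305 - 1*8/55 = 46305 - 8/55 = 2546767/55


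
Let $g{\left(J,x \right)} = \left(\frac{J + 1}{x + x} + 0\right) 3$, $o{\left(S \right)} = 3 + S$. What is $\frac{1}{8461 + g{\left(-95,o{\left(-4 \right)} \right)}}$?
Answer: $\frac{1}{8602} \approx 0.00011625$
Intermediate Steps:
$g{\left(J,x \right)} = \frac{3 \left(1 + J\right)}{2 x}$ ($g{\left(J,x \right)} = \left(\frac{1 + J}{2 x} + 0\right) 3 = \frac{1 + J}{2 x} 3 = \frac{3 \left(1 + J\right)}{2 x}$)
$\frac{1}{8461 + g{\left(-95,o{\left(-4 \right)} \right)}} = \frac{1}{8461 + \frac{3 \left(1 - 95\right)}{2 \left(3 - 4\right)}} = \frac{1}{8461 + \frac{3}{2} \frac{1}{-1} \left(-94\right)} = \frac{1}{8461 + \frac{3}{2} \left(-1\right) \left(-94\right)} = \frac{1}{8461 + 141} = \frac{1}{8602}$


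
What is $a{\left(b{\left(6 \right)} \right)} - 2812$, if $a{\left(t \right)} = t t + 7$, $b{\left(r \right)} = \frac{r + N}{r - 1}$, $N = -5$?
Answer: $- \frac{70124}{25} \approx -2805.0$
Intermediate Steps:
$b{\left(r \right)} = \frac{-5 + r}{-1 + r}$ ($b{\left(r \right)} = \frac{r - 5}{r - 1} = \frac{-5 + r}{-1 + r}$)
$a{\left(t \right)} = 7 + t^{2}$ ($a{\left(t \right)} = t^{2} + 7 = 7 + t^{2}$)
$a{\left(b{\left(6 \right)} \right)} - 2812 = \left(7 + \left(\frac{-5 + 6}{-1 + 6}\right)^{2}\right) - 2812 = \left(7 + \left(\frac{1}{5} \cdot 1\right)^{2}\right) - 2812 = \left(7 + \left(\frac{1}{5}\right)^{2}\right) - 2812 = \left(7 + \frac{1}{25}\right) - 2812 = \frac{176}{25} - 2812 = - \frac{70124}{25}$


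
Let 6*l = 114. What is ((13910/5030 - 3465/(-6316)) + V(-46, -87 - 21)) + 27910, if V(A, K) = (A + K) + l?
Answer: 88250259151/3176948 ≈ 27778.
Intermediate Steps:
l = 19 (l = (⅙)*114 = 19)
V(A, K) = 19 + A + K (V(A, K) = (A + K) + 19 = 19 + A + K)
((13910/5030 - 3465/(-6316)) + V(-46, -87 - 21)) + 27910 = ((13910/5030 - 3465/(-6316)) + (19 - 46 + (-87 - 21))) + 27910 = ((13910*(1/5030) - 3465*(-1/6316)) + (19 - 46 - 108)) + 27910 = ((1391/503 + 3465/6316) - 135) + 27910 = (10528451/3176948 - 135) + 27910 = -418359529/3176948 + 27910 = 88250259151/3176948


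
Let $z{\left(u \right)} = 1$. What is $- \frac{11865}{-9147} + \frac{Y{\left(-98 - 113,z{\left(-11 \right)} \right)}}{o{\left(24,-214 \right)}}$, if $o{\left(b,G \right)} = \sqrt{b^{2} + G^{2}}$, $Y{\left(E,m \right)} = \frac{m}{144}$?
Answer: $\frac{3955}{3049} + \frac{\sqrt{11593}}{3338784} \approx 1.2972$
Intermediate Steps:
$Y{\left(E,m \right)} = \frac{m}{144}$ ($Y{\left(E,m \right)} = m \frac{1}{144} = \frac{m}{144}$)
$o{\left(b,G \right)} = \sqrt{G^{2} + b^{2}}$
$- \frac{11865}{-9147} + \frac{Y{\left(-98 - 113,z{\left(-11 \right)} \right)}}{o{\left(24,-214 \right)}} = - \frac{11865}{-9147} + \frac{\frac{1}{144} \cdot 1}{\sqrt{\left(-214\right)^{2} + 24^{2}}} = \left(-11865\right) \left(- \frac{1}{9147}\right) + \frac{1}{144 \sqrt{45796 + 576}} = \frac{3955}{3049} + \frac{1}{144 \sqrt{46372}} = \frac{3955}{3049} + \frac{1}{144 \cdot 2 \sqrt{11593}} = \frac{3955}{3049} + \frac{\frac{1}{23186} \sqrt{11593}}{144} = \frac{3955}{3049} + \frac{\sqrt{11593}}{3338784}$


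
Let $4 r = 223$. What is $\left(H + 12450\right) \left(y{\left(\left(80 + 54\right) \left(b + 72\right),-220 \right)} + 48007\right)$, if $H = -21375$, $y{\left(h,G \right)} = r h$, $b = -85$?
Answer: $\frac{876604575}{2} \approx 4.383 \cdot 10^{8}$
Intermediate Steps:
$r = \frac{223}{4}$ ($r = \frac{1}{4} \cdot 223 = \frac{223}{4} \approx 55.75$)
$y{\left(h,G \right)} = \frac{223 h}{4}$
$\left(H + 12450\right) \left(y{\left(\left(80 + 54\right) \left(b + 72\right),-220 \right)} + 48007\right) = \left(-21375 + 12450\right) \left(\frac{223 \left(80 + 54\right) \left(-85 + 72\right)}{4} + 48007\right) = - 8925 \left(\frac{223 \cdot 134 \left(-13\right)}{4} + 48007\right) = - 8925 \left(\frac{223}{4} \left(-1742\right) + 48007\right) = - 8925 \left(- \frac{194233}{2} + 48007\right) = \left(-8925\right) \left(- \frac{98219}{2}\right) = \frac{876604575}{2}$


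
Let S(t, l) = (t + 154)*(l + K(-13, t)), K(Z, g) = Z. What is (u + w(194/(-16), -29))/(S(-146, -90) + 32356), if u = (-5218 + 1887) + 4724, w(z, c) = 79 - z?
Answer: 11873/252256 ≈ 0.047067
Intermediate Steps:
u = 1393 (u = -3331 + 4724 = 1393)
S(t, l) = (-13 + l)*(154 + t) (S(t, l) = (t + 154)*(l - 13) = (154 + t)*(-13 + l) = (-13 + l)*(154 + t))
(u + w(194/(-16), -29))/(S(-146, -90) + 32356) = (1393 + (79 - 194/(-16)))/((-2002 - 13*(-146) + 154*(-90) - 90*(-146)) + 32356) = (1393 + (79 - 194*(-1)/16))/((-2002 + 1898 - 13860 + 13140) + 32356) = (1393 + (79 - 1*(-97/8)))/(-824 + 32356) = (1393 + (79 + 97/8))/31532 = (1393 + 729/8)*(1/31532) = (11873/8)*(1/31532) = 11873/252256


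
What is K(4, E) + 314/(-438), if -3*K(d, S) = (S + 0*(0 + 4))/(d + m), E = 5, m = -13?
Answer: -1048/1971 ≈ -0.53171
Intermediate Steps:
K(d, S) = -S/(3*(-13 + d)) (K(d, S) = -(S + 0*(0 + 4))/(3*(d - 13)) = -(S + 0*4)/(3*(-13 + d)) = -(S + 0)/(3*(-13 + d)) = -S/(3*(-13 + d)))
K(4, E) + 314/(-438) = -1*5/(-39 + 3*4) + 314/(-438) = -1*5/(-39 + 12) - 1/438*314 = -1*5/(-27) - 157/219 = -1*5*(-1/27) - 157/219 = 5/27 - 157/219 = -1048/1971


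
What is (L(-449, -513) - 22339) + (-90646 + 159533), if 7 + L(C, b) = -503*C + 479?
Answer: 272867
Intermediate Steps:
L(C, b) = 472 - 503*C (L(C, b) = -7 + (-503*C + 479) = -7 + (479 - 503*C) = 472 - 503*C)
(L(-449, -513) - 22339) + (-90646 + 159533) = ((472 - 503*(-449)) - 22339) + (-90646 + 159533) = ((472 + 225847) - 22339) + 68887 = (226319 - 22339) + 68887 = 203980 + 68887 = 272867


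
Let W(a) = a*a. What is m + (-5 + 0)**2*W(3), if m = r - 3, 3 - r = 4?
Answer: 221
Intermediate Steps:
r = -1 (r = 3 - 1*4 = 3 - 4 = -1)
W(a) = a**2
m = -4 (m = -1 - 3 = -4)
m + (-5 + 0)**2*W(3) = -4 + (-5 + 0)**2*3**2 = -4 + (-5)**2*9 = -4 + 25*9 = -4 + 225 = 221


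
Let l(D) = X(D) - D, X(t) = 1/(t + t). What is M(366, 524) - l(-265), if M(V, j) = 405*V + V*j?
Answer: 180066971/530 ≈ 3.3975e+5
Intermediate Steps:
X(t) = 1/(2*t)
l(D) = 1/(2*D) - D
M(366, 524) - l(-265) = 366*(405 + 524) - ((1/2)/(-265) - 1*(-265)) = 366*929 - ((1/2)*(-1/265) + 265) = 340014 - (-1/530 + 265) = 340014 - 1*140449/530 = 340014 - 140449/530 = 180066971/530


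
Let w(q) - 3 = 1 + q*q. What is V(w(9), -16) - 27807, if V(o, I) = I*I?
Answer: -27551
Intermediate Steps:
w(q) = 4 + q² (w(q) = 3 + (1 + q*q) = 3 + (1 + q²) = 4 + q²)
V(o, I) = I²
V(w(9), -16) - 27807 = (-16)² - 27807 = 256 - 27807 = -27551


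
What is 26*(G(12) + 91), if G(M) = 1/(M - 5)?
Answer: 16588/7 ≈ 2369.7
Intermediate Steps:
G(M) = 1/(-5 + M)
26*(G(12) + 91) = 26*(1/(-5 + 12) + 91) = 26*(1/7 + 91) = 26*(638/7) = 16588/7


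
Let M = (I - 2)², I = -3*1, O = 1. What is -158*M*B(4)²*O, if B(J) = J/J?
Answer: -3950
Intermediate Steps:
I = -3
B(J) = 1
M = 25 (M = (-3 - 2)² = (-5)² = 25)
-158*M*B(4)²*O = -158*25*1² = -158*25*1 = -3950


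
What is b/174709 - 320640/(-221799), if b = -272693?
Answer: -87536097/759809441 ≈ -0.11521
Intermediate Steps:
b/174709 - 320640/(-221799) = -272693/174709 - 320640/(-221799) = -272693*1/174709 - 320640*(-1/221799) = -272693/174709 + 106880/73933 = -87536097/759809441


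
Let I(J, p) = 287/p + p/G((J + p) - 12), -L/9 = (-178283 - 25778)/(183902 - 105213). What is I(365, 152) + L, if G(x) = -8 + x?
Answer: 11675569891/457267832 ≈ 25.533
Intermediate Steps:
L = 141273/6053 (L = -9*(-178283 - 25778)/(183902 - 105213) = -(-1836549)/78689 = -9*(-15697/6053) = 141273/6053 ≈ 23.339)
I(J, p) = 287/p + p/(-20 + J + p) (I(J, p) = 287/p + p/(-8 + ((J + p) - 12)) = 287/p + p/(-8 + (-12 + J + p)) = 287/p + p/(-20 + J + p))
I(365, 152) + L = (287/152 + 152/(-20 + 365 + 152)) + 141273/6053 = (287*(1/152) + 152/497) + 141273/6053 = (287/152 + 152*(1/497)) + 141273/6053 = (287/152 + 152/497) + 141273/6053 = 165743/75544 + 141273/6053 = 11675569891/457267832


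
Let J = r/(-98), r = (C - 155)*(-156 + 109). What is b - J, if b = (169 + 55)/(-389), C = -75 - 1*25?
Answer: 4640213/38122 ≈ 121.72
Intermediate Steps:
C = -100 (C = -75 - 25 = -100)
r = 11985 (r = (-100 - 155)*(-156 + 109) = -255*(-47) = 11985)
b = -224/389 (b = 224*(-1/389) = -224/389 ≈ -0.57584)
J = -11985/98 (J = 11985/(-98) = 11985*(-1/98) = -11985/98 ≈ -122.30)
b - J = -224/389 - 1*(-11985/98) = -224/389 + 11985/98 = 4640213/38122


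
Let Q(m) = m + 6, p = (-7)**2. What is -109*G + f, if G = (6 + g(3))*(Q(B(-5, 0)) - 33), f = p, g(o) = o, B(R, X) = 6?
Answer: 20650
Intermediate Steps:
p = 49
f = 49
Q(m) = 6 + m
G = -189 (G = (6 + 3)*((6 + 6) - 33) = 9*(12 - 33) = 9*(-21) = -189)
-109*G + f = -109*(-189) + 49 = 20601 + 49 = 20650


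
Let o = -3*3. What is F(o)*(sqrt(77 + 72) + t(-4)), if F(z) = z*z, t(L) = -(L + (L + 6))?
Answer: 162 + 81*sqrt(149) ≈ 1150.7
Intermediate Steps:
o = -9
t(L) = -6 - 2*L (t(L) = -(L + (6 + L)) = -(6 + 2*L) = -6 - 2*L)
F(z) = z**2
F(o)*(sqrt(77 + 72) + t(-4)) = (-9)**2*(sqrt(77 + 72) + (-6 - 2*(-4))) = 81*(sqrt(149) + (-6 + 8)) = 81*(sqrt(149) + 2) = 81*(2 + sqrt(149)) = 162 + 81*sqrt(149)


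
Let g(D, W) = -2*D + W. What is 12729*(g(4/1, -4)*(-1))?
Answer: 152748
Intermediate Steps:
g(D, W) = W - 2*D
12729*(g(4/1, -4)*(-1)) = 12729*((-4 - 8/1)*(-1)) = 12729*((-4 - 8)*(-1)) = 12729*(-12*(-1)) = 12729*12 = 152748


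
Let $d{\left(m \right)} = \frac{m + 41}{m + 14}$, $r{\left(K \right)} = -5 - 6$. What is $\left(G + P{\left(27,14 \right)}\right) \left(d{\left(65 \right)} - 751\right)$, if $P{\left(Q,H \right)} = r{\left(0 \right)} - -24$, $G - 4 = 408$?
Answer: $- \frac{25169775}{79} \approx -3.186 \cdot 10^{5}$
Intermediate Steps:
$r{\left(K \right)} = -11$ ($r{\left(K \right)} = -5 - 6 = -11$)
$G = 412$ ($G = 4 + 408 = 412$)
$d{\left(m \right)} = \frac{41 + m}{14 + m}$
$P{\left(Q,H \right)} = 13$ ($P{\left(Q,H \right)} = -11 - -24 = -11 + 24 = 13$)
$\left(G + P{\left(27,14 \right)}\right) \left(d{\left(65 \right)} - 751\right) = \left(412 + 13\right) \left(\frac{41 + 65}{14 + 65} - 751\right) = 425 \left(\frac{1}{79} \cdot 106 - 751\right) = 425 \left(\frac{106}{79} - 751\right) = 425 \left(- \frac{59223}{79}\right) = - \frac{25169775}{79}$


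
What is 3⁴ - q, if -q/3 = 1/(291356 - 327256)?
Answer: 2907897/35900 ≈ 81.000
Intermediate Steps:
q = 3/35900 (q = -3/(291356 - 327256) = -3/(-35900) = -3*(-1/35900) = 3/35900 ≈ 8.3565e-5)
3⁴ - q = 3⁴ - 1*3/35900 = 81 - 3/35900 = 2907897/35900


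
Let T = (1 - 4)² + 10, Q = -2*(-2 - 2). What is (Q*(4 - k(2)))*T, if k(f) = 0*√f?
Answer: 608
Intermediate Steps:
k(f) = 0
Q = 8 (Q = -2*(-4) = 8)
T = 19 (T = (-3)² + 10 = 9 + 10 = 19)
(Q*(4 - k(2)))*T = (8*(4 - 1*0))*19 = (8*(4 + 0))*19 = (8*4)*19 = 32*19 = 608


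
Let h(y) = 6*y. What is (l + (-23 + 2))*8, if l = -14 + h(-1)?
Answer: -328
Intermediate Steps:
l = -20 (l = -14 + 6*(-1) = -14 - 6 = -20)
(l + (-23 + 2))*8 = (-20 + (-23 + 2))*8 = (-20 - 21)*8 = -41*8 = -328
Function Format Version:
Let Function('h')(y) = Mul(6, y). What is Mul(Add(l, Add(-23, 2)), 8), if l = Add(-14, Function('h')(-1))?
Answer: -328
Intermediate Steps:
l = -20 (l = Add(-14, Mul(6, -1)) = Add(-14, -6) = -20)
Mul(Add(l, Add(-23, 2)), 8) = Mul(Add(-20, Add(-23, 2)), 8) = Mul(Add(-20, -21), 8) = Mul(-41, 8) = -328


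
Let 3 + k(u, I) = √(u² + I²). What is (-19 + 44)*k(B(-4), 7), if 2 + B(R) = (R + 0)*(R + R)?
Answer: -75 + 25*√949 ≈ 695.15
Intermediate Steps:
B(R) = -2 + 2*R² (B(R) = -2 + (R + 0)*(R + R) = -2 + R*(2*R) = -2 + 2*R²)
k(u, I) = -3 + √(I² + u²) (k(u, I) = -3 + √(u² + I²) = -3 + √(I² + u²))
(-19 + 44)*k(B(-4), 7) = (-19 + 44)*(-3 + √(7² + (-2 + 2*(-4)²)²)) = 25*(-3 + √(49 + (-2 + 2*16)²)) = 25*(-3 + √(49 + (-2 + 32)²)) = 25*(-3 + √(49 + 30²)) = 25*(-3 + √(49 + 900)) = 25*(-3 + √949) = -75 + 25*√949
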